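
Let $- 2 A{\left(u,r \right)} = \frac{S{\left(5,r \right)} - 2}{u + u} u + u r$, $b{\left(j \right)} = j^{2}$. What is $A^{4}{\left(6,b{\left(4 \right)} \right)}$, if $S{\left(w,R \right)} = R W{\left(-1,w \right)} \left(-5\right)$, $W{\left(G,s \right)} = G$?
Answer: $\frac{332150625}{16} \approx 2.0759 \cdot 10^{7}$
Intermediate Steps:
$S{\left(w,R \right)} = 5 R$ ($S{\left(w,R \right)} = R \left(-1\right) \left(-5\right) = - R \left(-5\right) = 5 R$)
$A{\left(u,r \right)} = \frac{1}{2} - \frac{5 r}{4} - \frac{r u}{2}$ ($A{\left(u,r \right)} = - \frac{\frac{5 r - 2}{u + u} u + u r}{2} = - \frac{\frac{-2 + 5 r}{2 u} u + r u}{2} = - \frac{\left(-1 + \frac{5 r}{2}\right) + r u}{2} = - \frac{-1 + \frac{5 r}{2} + r u}{2} = \frac{1}{2} - \frac{5 r}{4} - \frac{r u}{2}$)
$A^{4}{\left(6,b{\left(4 \right)} \right)} = \left(\frac{1}{2} - \frac{5 \cdot 4^{2}}{4} - \frac{1}{2} \cdot 4^{2} \cdot 6\right)^{4} = \left(\frac{1}{2} - 20 - 8 \cdot 6\right)^{4} = \left(\frac{1}{2} - 20 - 48\right)^{4} = \left(- \frac{135}{2}\right)^{4} = \frac{332150625}{16}$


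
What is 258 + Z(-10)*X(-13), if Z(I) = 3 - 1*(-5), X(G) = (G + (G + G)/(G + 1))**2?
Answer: 10772/9 ≈ 1196.9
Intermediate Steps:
X(G) = (G + 2*G/(1 + G))**2 (X(G) = (G + (2*G)/(1 + G))**2 = (G + 2*G/(1 + G))**2)
Z(I) = 8 (Z(I) = 3 + 5 = 8)
258 + Z(-10)*X(-13) = 258 + 8*((-13)**2*(3 - 13)**2/(1 - 13)**2) = 258 + 8*(169*(-10)**2/(-12)**2) = 258 + 8*(169*(1/144)*100) = 258 + 8*(4225/36) = 258 + 8450/9 = 10772/9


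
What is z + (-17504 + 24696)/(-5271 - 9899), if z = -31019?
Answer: -235282711/7585 ≈ -31019.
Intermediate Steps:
z + (-17504 + 24696)/(-5271 - 9899) = -31019 + (-17504 + 24696)/(-5271 - 9899) = -31019 + 7192/(-15170) = -31019 + 7192*(-1/15170) = -31019 - 3596/7585 = -235282711/7585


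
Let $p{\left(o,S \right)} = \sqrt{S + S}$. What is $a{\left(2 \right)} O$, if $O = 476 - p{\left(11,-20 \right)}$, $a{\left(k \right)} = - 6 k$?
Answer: $-5712 + 24 i \sqrt{10} \approx -5712.0 + 75.895 i$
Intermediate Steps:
$p{\left(o,S \right)} = \sqrt{2} \sqrt{S}$ ($p{\left(o,S \right)} = \sqrt{2 S} = \sqrt{2} \sqrt{S}$)
$O = 476 - 2 i \sqrt{10}$ ($O = 476 - \sqrt{2} \sqrt{-20} = 476 - \sqrt{2} \cdot 2 i \sqrt{5} = 476 - 2 i \sqrt{10} \approx 476.0 - 6.3246 i$)
$a{\left(2 \right)} O = \left(-6\right) 2 \left(476 - 2 i \sqrt{10}\right) = - 12 \left(476 - 2 i \sqrt{10}\right) = -5712 + 24 i \sqrt{10}$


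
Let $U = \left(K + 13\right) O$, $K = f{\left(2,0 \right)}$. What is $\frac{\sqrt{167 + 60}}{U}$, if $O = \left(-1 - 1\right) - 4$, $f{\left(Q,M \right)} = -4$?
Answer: $- \frac{\sqrt{227}}{54} \approx -0.27901$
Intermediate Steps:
$K = -4$
$O = -6$ ($O = -2 - 4 = -6$)
$U = -54$ ($U = \left(-4 + 13\right) \left(-6\right) = 9 \left(-6\right) = -54$)
$\frac{\sqrt{167 + 60}}{U} = \frac{\sqrt{167 + 60}}{-54} = \sqrt{227} \left(- \frac{1}{54}\right) = - \frac{\sqrt{227}}{54}$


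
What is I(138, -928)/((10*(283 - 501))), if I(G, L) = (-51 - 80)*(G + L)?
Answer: -10349/218 ≈ -47.472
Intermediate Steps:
I(G, L) = -131*G - 131*L (I(G, L) = -131*(G + L) = -131*G - 131*L)
I(138, -928)/((10*(283 - 501))) = (-131*138 - 131*(-928))/((10*(283 - 501))) = (-18078 + 121568)/((10*(-218))) = 103490/(-2180) = 103490*(-1/2180) = -10349/218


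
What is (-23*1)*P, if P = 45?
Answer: -1035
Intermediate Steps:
(-23*1)*P = -23*1*45 = -23*45 = -1035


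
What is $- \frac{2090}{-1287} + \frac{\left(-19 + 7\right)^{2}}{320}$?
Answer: $\frac{4853}{2340} \approx 2.0739$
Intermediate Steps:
$- \frac{2090}{-1287} + \frac{\left(-19 + 7\right)^{2}}{320} = \left(-2090\right) \left(- \frac{1}{1287}\right) + \left(-12\right)^{2} \cdot \frac{1}{320} = \frac{190}{117} + 144 \cdot \frac{1}{320} = \frac{190}{117} + \frac{9}{20} = \frac{4853}{2340}$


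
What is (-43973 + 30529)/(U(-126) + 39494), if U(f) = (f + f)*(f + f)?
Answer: -6722/51499 ≈ -0.13053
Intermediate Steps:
U(f) = 4*f² (U(f) = (2*f)*(2*f) = 4*f²)
(-43973 + 30529)/(U(-126) + 39494) = (-43973 + 30529)/(4*(-126)² + 39494) = -13444/(4*15876 + 39494) = -13444/(63504 + 39494) = -13444/102998 = -13444*1/102998 = -6722/51499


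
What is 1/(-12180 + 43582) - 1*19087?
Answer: -599369973/31402 ≈ -19087.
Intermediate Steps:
1/(-12180 + 43582) - 1*19087 = 1/31402 - 19087 = -599369973/31402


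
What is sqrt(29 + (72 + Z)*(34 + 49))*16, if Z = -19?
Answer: 96*sqrt(123) ≈ 1064.7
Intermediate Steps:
sqrt(29 + (72 + Z)*(34 + 49))*16 = sqrt(29 + (72 - 19)*(34 + 49))*16 = sqrt(29 + 53*83)*16 = sqrt(29 + 4399)*16 = sqrt(4428)*16 = (6*sqrt(123))*16 = 96*sqrt(123)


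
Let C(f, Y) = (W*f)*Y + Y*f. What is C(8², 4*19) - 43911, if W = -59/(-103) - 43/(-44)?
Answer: -35697851/1133 ≈ -31507.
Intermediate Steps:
W = 7025/4532 (W = -59*(-1/103) - 43*(-1/44) = 59/103 + 43/44 = 7025/4532 ≈ 1.5501)
C(f, Y) = 11557*Y*f/4532 (C(f, Y) = (7025*f/4532)*Y + Y*f = 7025*Y*f/4532 + Y*f = 11557*Y*f/4532)
C(8², 4*19) - 43911 = (11557/4532)*(4*19)*8² - 43911 = (11557/4532)*76*64 - 43911 = 14053312/1133 - 43911 = -35697851/1133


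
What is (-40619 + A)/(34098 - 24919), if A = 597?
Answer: -40022/9179 ≈ -4.3602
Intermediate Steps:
(-40619 + A)/(34098 - 24919) = (-40619 + 597)/(34098 - 24919) = -40022/9179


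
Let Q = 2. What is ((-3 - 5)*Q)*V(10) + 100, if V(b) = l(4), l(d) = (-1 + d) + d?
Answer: -12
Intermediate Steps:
l(d) = -1 + 2*d
V(b) = 7 (V(b) = -1 + 2*4 = -1 + 8 = 7)
((-3 - 5)*Q)*V(10) + 100 = ((-3 - 5)*2)*7 + 100 = -8*2*7 + 100 = -16*7 + 100 = -112 + 100 = -12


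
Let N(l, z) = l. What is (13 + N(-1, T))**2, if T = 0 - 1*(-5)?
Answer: 144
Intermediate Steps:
T = 5 (T = 0 + 5 = 5)
(13 + N(-1, T))**2 = (13 - 1)**2 = 12**2 = 144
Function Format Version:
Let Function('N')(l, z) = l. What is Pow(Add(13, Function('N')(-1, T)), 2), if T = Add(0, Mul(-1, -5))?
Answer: 144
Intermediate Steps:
T = 5 (T = Add(0, 5) = 5)
Pow(Add(13, Function('N')(-1, T)), 2) = Pow(Add(13, -1), 2) = Pow(12, 2) = 144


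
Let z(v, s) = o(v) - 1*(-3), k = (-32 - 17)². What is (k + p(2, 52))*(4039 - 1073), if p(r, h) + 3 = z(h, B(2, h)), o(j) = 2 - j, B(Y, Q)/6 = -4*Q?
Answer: 6973066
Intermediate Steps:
B(Y, Q) = -24*Q (B(Y, Q) = 6*(-4*Q) = -24*Q)
k = 2401 (k = (-49)² = 2401)
z(v, s) = 5 - v (z(v, s) = (2 - v) - 1*(-3) = (2 - v) + 3 = 5 - v)
p(r, h) = 2 - h (p(r, h) = -3 + (5 - h) = 2 - h)
(k + p(2, 52))*(4039 - 1073) = (2401 + (2 - 1*52))*(4039 - 1073) = (2401 + (2 - 52))*2966 = (2401 - 50)*2966 = 2351*2966 = 6973066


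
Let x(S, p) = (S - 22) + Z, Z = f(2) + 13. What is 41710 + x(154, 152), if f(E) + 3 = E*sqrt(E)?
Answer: 41852 + 2*sqrt(2) ≈ 41855.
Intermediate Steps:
f(E) = -3 + E**(3/2) (f(E) = -3 + E*sqrt(E) = -3 + E**(3/2))
Z = 10 + 2*sqrt(2) (Z = (-3 + 2**(3/2)) + 13 = (-3 + 2*sqrt(2)) + 13 = 10 + 2*sqrt(2) ≈ 12.828)
x(S, p) = -12 + S + 2*sqrt(2) (x(S, p) = (S - 22) + (10 + 2*sqrt(2)) = (-22 + S) + (10 + 2*sqrt(2)) = -12 + S + 2*sqrt(2))
41710 + x(154, 152) = 41710 + (-12 + 154 + 2*sqrt(2)) = 41710 + (142 + 2*sqrt(2)) = 41852 + 2*sqrt(2)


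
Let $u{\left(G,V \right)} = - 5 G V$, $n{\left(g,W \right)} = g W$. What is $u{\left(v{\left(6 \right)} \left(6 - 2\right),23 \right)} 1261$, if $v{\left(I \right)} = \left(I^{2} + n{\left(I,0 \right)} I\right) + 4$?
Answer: $-23202400$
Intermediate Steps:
$n{\left(g,W \right)} = W g$
$v{\left(I \right)} = 4 + I^{2}$ ($v{\left(I \right)} = \left(I^{2} + 0 I I\right) + 4 = \left(I^{2} + 0 I\right) + 4 = \left(I^{2} + 0\right) + 4 = I^{2} + 4 = 4 + I^{2}$)
$u{\left(G,V \right)} = - 5 G V$
$u{\left(v{\left(6 \right)} \left(6 - 2\right),23 \right)} 1261 = \left(-5\right) \left(4 + 6^{2}\right) \left(6 - 2\right) 23 \cdot 1261 = \left(-5\right) \left(4 + 36\right) 4 \cdot 23 \cdot 1261 = \left(-5\right) 40 \cdot 4 \cdot 23 \cdot 1261 = \left(-5\right) 160 \cdot 23 \cdot 1261 = \left(-18400\right) 1261 = -23202400$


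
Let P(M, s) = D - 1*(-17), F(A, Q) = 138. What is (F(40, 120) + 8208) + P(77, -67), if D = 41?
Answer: 8404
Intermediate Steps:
P(M, s) = 58 (P(M, s) = 41 - 1*(-17) = 41 + 17 = 58)
(F(40, 120) + 8208) + P(77, -67) = (138 + 8208) + 58 = 8346 + 58 = 8404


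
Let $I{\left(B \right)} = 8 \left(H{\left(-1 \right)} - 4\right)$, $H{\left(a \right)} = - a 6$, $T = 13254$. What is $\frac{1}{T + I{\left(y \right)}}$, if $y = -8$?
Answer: $\frac{1}{13270} \approx 7.5358 \cdot 10^{-5}$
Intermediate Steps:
$H{\left(a \right)} = - 6 a$
$I{\left(B \right)} = 16$ ($I{\left(B \right)} = 8 \left(\left(-6\right) \left(-1\right) - 4\right) = 8 \left(6 - 4\right) = 8 \cdot 2 = 16$)
$\frac{1}{T + I{\left(y \right)}} = \frac{1}{13254 + 16} = \frac{1}{13270}$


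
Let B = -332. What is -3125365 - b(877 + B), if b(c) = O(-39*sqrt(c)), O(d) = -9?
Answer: -3125356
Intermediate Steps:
b(c) = -9
-3125365 - b(877 + B) = -3125365 - 1*(-9) = -3125365 + 9 = -3125356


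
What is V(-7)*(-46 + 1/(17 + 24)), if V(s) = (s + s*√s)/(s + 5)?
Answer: -13195/82 - 13195*I*√7/82 ≈ -160.91 - 425.74*I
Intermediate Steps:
V(s) = (s + s^(3/2))/(5 + s)
V(-7)*(-46 + 1/(17 + 24)) = ((-7 + (-7)^(3/2))/(5 - 7))*(-46 + 1/(17 + 24)) = ((-7 - 7*I*√7)/(-2))*(-46 + 1/41) = (-(-7 - 7*I*√7)/2)*(-46 + 1/41) = (7/2 + 7*I*√7/2)*(-1885/41) = -13195/82 - 13195*I*√7/82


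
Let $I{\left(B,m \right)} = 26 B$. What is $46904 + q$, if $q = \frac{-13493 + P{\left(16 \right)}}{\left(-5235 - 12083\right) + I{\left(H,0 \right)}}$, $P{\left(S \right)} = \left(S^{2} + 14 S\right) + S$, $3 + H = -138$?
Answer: $\frac{984246533}{20984} \approx 46905.0$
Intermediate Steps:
$H = -141$ ($H = -3 - 138 = -141$)
$P{\left(S \right)} = S^{2} + 15 S$
$q = \frac{12997}{20984}$ ($q = \frac{-13493 + 16 \left(15 + 16\right)}{\left(-5235 - 12083\right) + 26 \left(-141\right)} = \frac{-13493 + 16 \cdot 31}{\left(-5235 - 12083\right) - 3666} = \frac{-13493 + 496}{-17318 - 3666} = - \frac{12997}{-20984} = \left(-12997\right) \left(- \frac{1}{20984}\right) = \frac{12997}{20984} \approx 0.61938$)
$46904 + q = 46904 + \frac{12997}{20984} = \frac{984246533}{20984}$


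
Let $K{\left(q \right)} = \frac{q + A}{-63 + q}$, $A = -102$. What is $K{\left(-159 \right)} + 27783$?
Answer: $\frac{2056029}{74} \approx 27784.0$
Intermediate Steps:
$K{\left(q \right)} = \frac{-102 + q}{-63 + q}$ ($K{\left(q \right)} = \frac{q - 102}{-63 + q} = \frac{-102 + q}{-63 + q}$)
$K{\left(-159 \right)} + 27783 = \frac{-102 - 159}{-63 - 159} + 27783 = \frac{1}{-222} \left(-261\right) + 27783 = \left(- \frac{1}{222}\right) \left(-261\right) + 27783 = \frac{87}{74} + 27783 = \frac{2056029}{74}$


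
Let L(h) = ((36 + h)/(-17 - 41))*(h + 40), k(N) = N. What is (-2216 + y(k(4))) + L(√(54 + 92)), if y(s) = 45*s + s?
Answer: -59721/29 - 38*√146/29 ≈ -2075.2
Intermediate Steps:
L(h) = (40 + h)*(-18/29 - h/58) (L(h) = ((36 + h)/(-58))*(40 + h) = ((36 + h)*(-1/58))*(40 + h) = (-18/29 - h/58)*(40 + h) = (40 + h)*(-18/29 - h/58))
y(s) = 46*s
(-2216 + y(k(4))) + L(√(54 + 92)) = (-2216 + 46*4) + (-720/29 - 38*√(54 + 92)/29 - (√(54 + 92))²/58) = (-2216 + 184) + (-720/29 - 38*√146/29 - (√146)²/58) = -2032 + (-720/29 - 38*√146/29 - 1/58*146) = -2032 + (-720/29 - 38*√146/29 - 73/29) = -2032 + (-793/29 - 38*√146/29) = -59721/29 - 38*√146/29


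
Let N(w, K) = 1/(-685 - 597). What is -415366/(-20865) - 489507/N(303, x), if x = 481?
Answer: 13093788892876/20865 ≈ 6.2755e+8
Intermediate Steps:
N(w, K) = -1/1282 (N(w, K) = 1/(-1282) = -1/1282)
-415366/(-20865) - 489507/N(303, x) = -415366/(-20865) - 489507/(-1/1282) = -415366*(-1/20865) - 489507*(-1282) = 415366/20865 + 627547974 = 13093788892876/20865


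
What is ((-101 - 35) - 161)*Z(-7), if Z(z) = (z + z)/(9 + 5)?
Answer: 297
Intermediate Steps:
Z(z) = z/7 (Z(z) = (2*z)/14 = (2*z)*(1/14) = z/7)
((-101 - 35) - 161)*Z(-7) = ((-101 - 35) - 161)*((1/7)*(-7)) = (-136 - 161)*(-1) = -297*(-1) = 297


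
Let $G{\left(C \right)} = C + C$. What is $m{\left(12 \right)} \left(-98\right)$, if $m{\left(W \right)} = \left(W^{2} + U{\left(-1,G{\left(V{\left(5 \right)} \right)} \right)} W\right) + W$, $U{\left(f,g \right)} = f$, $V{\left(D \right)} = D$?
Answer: $-14112$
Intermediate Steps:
$G{\left(C \right)} = 2 C$
$m{\left(W \right)} = W^{2}$ ($m{\left(W \right)} = \left(W^{2} - W\right) + W = W^{2}$)
$m{\left(12 \right)} \left(-98\right) = 12^{2} \left(-98\right) = 144 \left(-98\right) = -14112$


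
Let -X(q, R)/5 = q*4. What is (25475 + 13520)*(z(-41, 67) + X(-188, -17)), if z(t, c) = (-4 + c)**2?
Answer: 301392355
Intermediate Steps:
X(q, R) = -20*q (X(q, R) = -5*q*4 = -20*q)
(25475 + 13520)*(z(-41, 67) + X(-188, -17)) = (25475 + 13520)*((-4 + 67)**2 - 20*(-188)) = 38995*(63**2 + 3760) = 38995*(3969 + 3760) = 38995*7729 = 301392355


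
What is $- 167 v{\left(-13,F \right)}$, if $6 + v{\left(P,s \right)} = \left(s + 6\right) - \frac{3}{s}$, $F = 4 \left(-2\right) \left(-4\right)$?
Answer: $- \frac{170507}{32} \approx -5328.3$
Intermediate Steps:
$F = 32$ ($F = \left(-8\right) \left(-4\right) = 32$)
$v{\left(P,s \right)} = s - \frac{3}{s}$ ($v{\left(P,s \right)} = -6 - \left(-6 - s + \frac{3}{s}\right) = -6 + \left(6 + s - \frac{3}{s}\right) = s - \frac{3}{s}$)
$- 167 v{\left(-13,F \right)} = - 167 \left(32 - \frac{3}{32}\right) = \left(-167\right) \frac{1021}{32} = - \frac{170507}{32}$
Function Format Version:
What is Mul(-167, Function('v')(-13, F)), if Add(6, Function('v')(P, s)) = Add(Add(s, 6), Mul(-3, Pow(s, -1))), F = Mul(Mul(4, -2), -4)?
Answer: Rational(-170507, 32) ≈ -5328.3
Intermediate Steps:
F = 32 (F = Mul(-8, -4) = 32)
Function('v')(P, s) = Add(s, Mul(-3, Pow(s, -1))) (Function('v')(P, s) = Add(-6, Add(Add(s, 6), Mul(-3, Pow(s, -1)))) = Add(-6, Add(Add(6, s), Mul(-3, Pow(s, -1)))) = Add(-6, Add(6, s, Mul(-3, Pow(s, -1)))) = Add(s, Mul(-3, Pow(s, -1))))
Mul(-167, Function('v')(-13, F)) = Mul(-167, Add(32, Mul(-3, Pow(32, -1)))) = Mul(-167, Add(32, Mul(-3, Rational(1, 32)))) = Mul(-167, Add(32, Rational(-3, 32))) = Mul(-167, Rational(1021, 32)) = Rational(-170507, 32)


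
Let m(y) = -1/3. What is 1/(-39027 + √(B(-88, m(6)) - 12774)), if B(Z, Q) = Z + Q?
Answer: -117081/4569358774 - I*√115761/4569358774 ≈ -2.5623e-5 - 7.446e-8*I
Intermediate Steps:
m(y) = -⅓ (m(y) = -1*⅓ = -⅓)
B(Z, Q) = Q + Z
1/(-39027 + √(B(-88, m(6)) - 12774)) = 1/(-39027 + √((-⅓ - 88) - 12774)) = 1/(-39027 + √(-265/3 - 12774)) = 1/(-39027 + √(-38587/3)) = 1/(-39027 + I*√115761/3)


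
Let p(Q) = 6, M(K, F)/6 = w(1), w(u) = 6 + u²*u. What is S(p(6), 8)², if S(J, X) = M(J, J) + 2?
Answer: 1936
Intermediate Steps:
w(u) = 6 + u³
M(K, F) = 42 (M(K, F) = 6*(6 + 1³) = 6*(6 + 1) = 6*7 = 42)
S(J, X) = 44 (S(J, X) = 42 + 2 = 44)
S(p(6), 8)² = 44² = 1936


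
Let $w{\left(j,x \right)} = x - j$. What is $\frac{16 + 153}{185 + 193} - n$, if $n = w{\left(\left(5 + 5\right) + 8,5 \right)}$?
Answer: $\frac{5083}{378} \approx 13.447$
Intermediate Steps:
$n = -13$ ($n = 5 - \left(\left(5 + 5\right) + 8\right) = 5 - \left(10 + 8\right) = 5 - 18 = -13$)
$\frac{16 + 153}{185 + 193} - n = \frac{16 + 153}{185 + 193} - -13 = \frac{169}{378} + 13 = \frac{5083}{378}$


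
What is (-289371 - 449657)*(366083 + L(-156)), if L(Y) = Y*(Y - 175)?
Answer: -308706037132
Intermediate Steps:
L(Y) = Y*(-175 + Y)
(-289371 - 449657)*(366083 + L(-156)) = (-289371 - 449657)*(366083 - 156*(-175 - 156)) = -739028*(366083 - 156*(-331)) = -739028*(366083 + 51636) = -739028*417719 = -308706037132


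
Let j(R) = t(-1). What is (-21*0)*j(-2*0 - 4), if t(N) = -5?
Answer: 0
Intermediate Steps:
j(R) = -5
(-21*0)*j(-2*0 - 4) = -21*0*(-5) = 0*(-5) = 0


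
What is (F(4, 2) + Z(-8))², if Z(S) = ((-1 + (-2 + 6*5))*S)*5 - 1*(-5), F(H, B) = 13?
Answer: 1127844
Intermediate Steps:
Z(S) = 5 + 135*S (Z(S) = ((-1 + (-2 + 30))*S)*5 + 5 = ((-1 + 28)*S)*5 + 5 = (27*S)*5 + 5 = 135*S + 5 = 5 + 135*S)
(F(4, 2) + Z(-8))² = (13 + (5 + 135*(-8)))² = (13 + (5 - 1080))² = (13 - 1075)² = (-1062)² = 1127844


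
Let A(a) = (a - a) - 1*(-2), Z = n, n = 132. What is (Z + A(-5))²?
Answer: 17956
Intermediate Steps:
Z = 132
A(a) = 2 (A(a) = 0 + 2 = 2)
(Z + A(-5))² = (132 + 2)² = 134² = 17956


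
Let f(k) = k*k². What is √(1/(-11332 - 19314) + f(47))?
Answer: √97508206448422/30646 ≈ 322.22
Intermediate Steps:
f(k) = k³
√(1/(-11332 - 19314) + f(47)) = √(1/(-11332 - 19314) + 47³) = √(1/(-30646) + 103823) = √(-1/30646 + 103823) = √(3181759657/30646) = √97508206448422/30646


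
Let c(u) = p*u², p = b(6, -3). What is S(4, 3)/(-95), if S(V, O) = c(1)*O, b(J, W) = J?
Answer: -18/95 ≈ -0.18947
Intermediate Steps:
p = 6
c(u) = 6*u²
S(V, O) = 6*O (S(V, O) = (6*1²)*O = (6*1)*O = 6*O)
S(4, 3)/(-95) = (6*3)/(-95) = 18*(-1/95) = -18/95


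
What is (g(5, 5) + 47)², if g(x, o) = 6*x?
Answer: 5929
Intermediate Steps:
(g(5, 5) + 47)² = (6*5 + 47)² = (30 + 47)² = 77² = 5929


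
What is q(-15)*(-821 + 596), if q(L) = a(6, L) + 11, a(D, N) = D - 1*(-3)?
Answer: -4500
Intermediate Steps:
a(D, N) = 3 + D (a(D, N) = D + 3 = 3 + D)
q(L) = 20 (q(L) = (3 + 6) + 11 = 9 + 11 = 20)
q(-15)*(-821 + 596) = 20*(-821 + 596) = 20*(-225) = -4500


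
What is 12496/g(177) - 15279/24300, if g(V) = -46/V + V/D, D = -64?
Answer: -1146767525189/277611300 ≈ -4130.8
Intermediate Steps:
g(V) = -46/V - V/64 (g(V) = -46/V + V/(-64) = -46/V + V*(-1/64) = -46/V - V/64)
12496/g(177) - 15279/24300 = 12496/(-46/177 - 1/64*177) - 15279/24300 = 12496/(-46*1/177 - 177/64) - 15279*1/24300 = 12496/(-46/177 - 177/64) - 5093/8100 = 12496/(-34273/11328) - 5093/8100 = 12496*(-11328/34273) - 5093/8100 = -141554688/34273 - 5093/8100 = -1146767525189/277611300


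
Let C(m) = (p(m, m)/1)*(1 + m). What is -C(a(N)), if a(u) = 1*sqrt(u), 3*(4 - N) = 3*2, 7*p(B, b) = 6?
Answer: -6/7 - 6*sqrt(2)/7 ≈ -2.0693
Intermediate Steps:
p(B, b) = 6/7 (p(B, b) = (1/7)*6 = 6/7)
N = 2 (N = 4 - 2 = 2)
a(u) = sqrt(u)
C(m) = 6/7 + 6*m/7 (C(m) = ((6/7)/1)*(1 + m) = ((6/7)*1)*(1 + m) = 6*(1 + m)/7 = 6/7 + 6*m/7)
-C(a(N)) = -(6/7 + 6*sqrt(2)/7) = -6/7 - 6*sqrt(2)/7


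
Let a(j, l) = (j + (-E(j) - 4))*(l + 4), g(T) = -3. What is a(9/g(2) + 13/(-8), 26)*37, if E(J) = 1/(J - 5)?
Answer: -2913195/308 ≈ -9458.4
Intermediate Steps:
E(J) = 1/(-5 + J)
a(j, l) = (4 + l)*(-4 + j - 1/(-5 + j)) (a(j, l) = (j + (-1/(-5 + j) - 4))*(l + 4) = (j + (-4 - 1/(-5 + j)))*(4 + l) = (-4 + j - 1/(-5 + j))*(4 + l) = (4 + l)*(-4 + j - 1/(-5 + j)))
a(9/g(2) + 13/(-8), 26)*37 = ((-4 - 1*26 + (-5 + (9/(-3) + 13/(-8)))*(-16 - 4*26 + 4*(9/(-3) + 13/(-8)) + (9/(-3) + 13/(-8))*26))/(-5 + (9/(-3) + 13/(-8))))*37 = ((-4 - 26 + (-5 + (9*(-⅓) + 13*(-⅛)))*(-16 - 104 + 4*(9*(-⅓) + 13*(-⅛)) + (9*(-⅓) + 13*(-⅛))*26))/(-5 + (9*(-⅓) + 13*(-⅛))))*37 = ((-4 - 26 + (-5 + (-3 - 13/8))*(-16 - 104 + 4*(-3 - 13/8) + (-3 - 13/8)*26))/(-5 + (-3 - 13/8)))*37 = ((-4 - 26 + (-5 - 37/8)*(-16 - 104 + 4*(-37/8) - 37/8*26))/(-5 - 37/8))*37 = ((-4 - 26 - 77*(-16 - 104 - 37/2 - 481/4)/8)/(-77/8))*37 = -8*(-4 - 26 - 77/8*(-1035/4))/77*37 = -8*(-4 - 26 + 79695/32)/77*37 = -8/77*78735/32*37 = -78735/308*37 = -2913195/308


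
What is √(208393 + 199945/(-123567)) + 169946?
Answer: 169946 + √3181887058879362/123567 ≈ 1.7040e+5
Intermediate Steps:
√(208393 + 199945/(-123567)) + 169946 = √(208393 + 199945*(-1/123567)) + 169946 = √(208393 - 199945/123567) + 169946 = √(25750297886/123567) + 169946 = √3181887058879362/123567 + 169946 = 169946 + √3181887058879362/123567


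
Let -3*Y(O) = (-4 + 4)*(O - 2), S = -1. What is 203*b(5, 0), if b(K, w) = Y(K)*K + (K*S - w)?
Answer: -1015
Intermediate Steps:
Y(O) = 0 (Y(O) = -(-4 + 4)*(O - 2)/3 = -0*(-2 + O) = -⅓*0 = 0)
b(K, w) = -K - w (b(K, w) = 0*K + (K*(-1) - w) = 0 + (-K - w) = -K - w)
203*b(5, 0) = 203*(-1*5 - 1*0) = 203*(-5 + 0) = 203*(-5) = -1015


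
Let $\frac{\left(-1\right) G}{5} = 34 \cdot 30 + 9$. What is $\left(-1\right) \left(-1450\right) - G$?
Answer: $6595$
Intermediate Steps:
$G = -5145$ ($G = - 5 \left(34 \cdot 30 + 9\right) = - 5 \left(1020 + 9\right) = \left(-5\right) 1029 = -5145$)
$\left(-1\right) \left(-1450\right) - G = \left(-1\right) \left(-1450\right) - -5145 = 1450 + 5145 = 6595$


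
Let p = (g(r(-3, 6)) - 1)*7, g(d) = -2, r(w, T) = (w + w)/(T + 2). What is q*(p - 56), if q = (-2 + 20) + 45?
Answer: -4851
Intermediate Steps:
r(w, T) = 2*w/(2 + T) (r(w, T) = (2*w)/(2 + T) = 2*w/(2 + T))
q = 63 (q = 18 + 45 = 63)
p = -21 (p = (-2 - 1)*7 = -3*7 = -21)
q*(p - 56) = 63*(-21 - 56) = 63*(-77) = -4851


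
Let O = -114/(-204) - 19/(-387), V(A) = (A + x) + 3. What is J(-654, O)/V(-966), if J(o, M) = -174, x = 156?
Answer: 58/269 ≈ 0.21561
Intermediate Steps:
V(A) = 159 + A (V(A) = (A + 156) + 3 = (156 + A) + 3 = 159 + A)
O = 7999/13158 (O = -114*(-1/204) - 19*(-1/387) = 19/34 + 19/387 = 7999/13158 ≈ 0.60792)
J(-654, O)/V(-966) = -174/(159 - 966) = -174/(-807) = -174*(-1/807) = 58/269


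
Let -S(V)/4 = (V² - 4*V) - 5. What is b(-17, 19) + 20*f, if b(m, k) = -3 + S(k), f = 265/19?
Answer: -16037/19 ≈ -844.05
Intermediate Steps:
f = 265/19 (f = 265*(1/19) = 265/19 ≈ 13.947)
S(V) = 20 - 4*V² + 16*V (S(V) = -4*((V² - 4*V) - 5) = -4*(-5 + V² - 4*V) = 20 - 4*V² + 16*V)
b(m, k) = 17 - 4*k² + 16*k (b(m, k) = -3 + (20 - 4*k² + 16*k) = 17 - 4*k² + 16*k)
b(-17, 19) + 20*f = (17 - 4*19² + 16*19) + 20*(265/19) = (17 - 4*361 + 304) + 5300/19 = (17 - 1444 + 304) + 5300/19 = -1123 + 5300/19 = -16037/19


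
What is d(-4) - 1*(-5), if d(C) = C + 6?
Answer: 7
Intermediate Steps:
d(C) = 6 + C
d(-4) - 1*(-5) = (6 - 4) - 1*(-5) = 2 + 5 = 7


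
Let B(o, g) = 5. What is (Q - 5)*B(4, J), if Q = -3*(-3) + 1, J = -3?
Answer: 25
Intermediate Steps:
Q = 10 (Q = 9 + 1 = 10)
(Q - 5)*B(4, J) = (10 - 5)*5 = 5*5 = 25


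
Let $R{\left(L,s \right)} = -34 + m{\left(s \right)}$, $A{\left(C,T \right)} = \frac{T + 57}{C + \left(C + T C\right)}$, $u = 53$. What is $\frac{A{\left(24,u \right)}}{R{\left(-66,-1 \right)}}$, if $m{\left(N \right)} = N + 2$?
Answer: $- \frac{1}{396} \approx -0.0025253$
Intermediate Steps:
$m{\left(N \right)} = 2 + N$
$A{\left(C,T \right)} = \frac{57 + T}{2 C + C T}$ ($A{\left(C,T \right)} = \frac{57 + T}{C + \left(C + C T\right)} = \frac{57 + T}{2 C + C T}$)
$R{\left(L,s \right)} = -32 + s$ ($R{\left(L,s \right)} = -34 + \left(2 + s\right) = -32 + s$)
$\frac{A{\left(24,u \right)}}{R{\left(-66,-1 \right)}} = \frac{\frac{1}{24} \frac{1}{2 + 53} \left(57 + 53\right)}{-32 - 1} = \frac{\frac{1}{24} \cdot \frac{1}{55} \cdot 110}{-33} = \frac{1}{24} \cdot \frac{1}{55} \cdot 110 \left(- \frac{1}{33}\right) = \frac{1}{12} \left(- \frac{1}{33}\right) = - \frac{1}{396}$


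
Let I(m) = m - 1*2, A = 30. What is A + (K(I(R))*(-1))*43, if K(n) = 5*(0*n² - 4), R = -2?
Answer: 890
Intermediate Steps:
I(m) = -2 + m (I(m) = m - 2 = -2 + m)
K(n) = -20 (K(n) = 5*(0 - 4) = 5*(-4) = -20)
A + (K(I(R))*(-1))*43 = 30 - 20*(-1)*43 = 30 + 20*43 = 30 + 860 = 890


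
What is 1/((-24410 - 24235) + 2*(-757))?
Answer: -1/50159 ≈ -1.9937e-5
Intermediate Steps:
1/((-24410 - 24235) + 2*(-757)) = 1/(-48645 - 1514) = 1/(-50159) = -1/50159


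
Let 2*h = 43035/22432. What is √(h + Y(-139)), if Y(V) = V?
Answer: 7*I*√88598689/5608 ≈ 11.749*I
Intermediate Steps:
h = 43035/44864 (h = (43035/22432)/2 = (43035*(1/22432))/2 = (½)*(43035/22432) = 43035/44864 ≈ 0.95923)
√(h + Y(-139)) = √(43035/44864 - 139) = √(-6193061/44864) = 7*I*√88598689/5608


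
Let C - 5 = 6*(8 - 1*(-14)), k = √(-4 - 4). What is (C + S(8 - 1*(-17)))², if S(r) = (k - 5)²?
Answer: 22916 - 6160*I*√2 ≈ 22916.0 - 8711.6*I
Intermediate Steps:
k = 2*I*√2 (k = √(-8) = 2*I*√2 ≈ 2.8284*I)
C = 137 (C = 5 + 6*(8 - 1*(-14)) = 5 + 6*(8 + 14) = 5 + 6*22 = 5 + 132 = 137)
S(r) = (-5 + 2*I*√2)² (S(r) = (2*I*√2 - 5)² = (-5 + 2*I*√2)²)
(C + S(8 - 1*(-17)))² = (137 + (17 - 20*I*√2))² = (154 - 20*I*√2)²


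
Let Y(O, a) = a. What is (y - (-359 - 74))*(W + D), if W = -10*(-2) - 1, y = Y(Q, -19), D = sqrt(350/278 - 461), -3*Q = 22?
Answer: 7866 + 1656*I*sqrt(555166)/139 ≈ 7866.0 + 8876.8*I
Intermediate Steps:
Q = -22/3 (Q = -1/3*22 = -22/3 ≈ -7.3333)
D = 4*I*sqrt(555166)/139 (D = sqrt(350*(1/278) - 461) = sqrt(175/139 - 461) = sqrt(-63904/139) = 4*I*sqrt(555166)/139 ≈ 21.442*I)
y = -19
W = 19 (W = 20 - 1 = 19)
(y - (-359 - 74))*(W + D) = (-19 - (-359 - 74))*(19 + 4*I*sqrt(555166)/139) = (-19 - 1*(-433))*(19 + 4*I*sqrt(555166)/139) = (-19 + 433)*(19 + 4*I*sqrt(555166)/139) = 414*(19 + 4*I*sqrt(555166)/139) = 7866 + 1656*I*sqrt(555166)/139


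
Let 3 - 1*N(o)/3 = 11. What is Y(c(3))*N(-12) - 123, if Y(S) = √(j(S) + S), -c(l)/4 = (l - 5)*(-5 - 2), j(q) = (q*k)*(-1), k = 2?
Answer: -123 - 48*√14 ≈ -302.60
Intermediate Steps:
N(o) = -24 (N(o) = 9 - 3*11 = 9 - 33 = -24)
j(q) = -2*q (j(q) = (q*2)*(-1) = (2*q)*(-1) = -2*q)
c(l) = -140 + 28*l (c(l) = -4*(l - 5)*(-5 - 2) = -4*(-5 + l)*(-7) = -4*(35 - 7*l) = -140 + 28*l)
Y(S) = √(-S) (Y(S) = √(-2*S + S) = √(-S))
Y(c(3))*N(-12) - 123 = √(-(-140 + 28*3))*(-24) - 123 = √(-(-140 + 84))*(-24) - 123 = √(-1*(-56))*(-24) - 123 = √56*(-24) - 123 = (2*√14)*(-24) - 123 = -48*√14 - 123 = -123 - 48*√14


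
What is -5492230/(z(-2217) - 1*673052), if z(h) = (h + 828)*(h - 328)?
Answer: -5492230/2861953 ≈ -1.9191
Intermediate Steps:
z(h) = (-328 + h)*(828 + h) (z(h) = (828 + h)*(-328 + h) = (-328 + h)*(828 + h))
-5492230/(z(-2217) - 1*673052) = -5492230/((-271584 + (-2217)**2 + 500*(-2217)) - 1*673052) = -5492230/((-271584 + 4915089 - 1108500) - 673052) = -5492230/(3535005 - 673052) = -5492230/2861953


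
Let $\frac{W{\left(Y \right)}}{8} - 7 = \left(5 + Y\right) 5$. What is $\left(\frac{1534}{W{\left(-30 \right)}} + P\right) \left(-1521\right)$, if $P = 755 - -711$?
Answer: $- \frac{17818515}{8} \approx -2.2273 \cdot 10^{6}$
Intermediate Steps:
$W{\left(Y \right)} = 256 + 40 Y$ ($W{\left(Y \right)} = 56 + 8 \left(5 + Y\right) 5 = 56 + 8 \left(25 + 5 Y\right) = 56 + \left(200 + 40 Y\right) = 256 + 40 Y$)
$P = 1466$ ($P = 755 + 711 = 1466$)
$\left(\frac{1534}{W{\left(-30 \right)}} + P\right) \left(-1521\right) = \left(\frac{1534}{256 + 40 \left(-30\right)} + 1466\right) \left(-1521\right) = \left(\frac{1534}{256 - 1200} + 1466\right) \left(-1521\right) = \left(\frac{1534}{-944} + 1466\right) \left(-1521\right) = \left(1534 \left(- \frac{1}{944}\right) + 1466\right) \left(-1521\right) = \left(- \frac{13}{8} + 1466\right) \left(-1521\right) = \frac{11715}{8} \left(-1521\right) = - \frac{17818515}{8}$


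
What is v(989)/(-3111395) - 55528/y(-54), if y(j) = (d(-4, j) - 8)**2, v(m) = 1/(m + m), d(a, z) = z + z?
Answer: -10679317288098/2587899679855 ≈ -4.1266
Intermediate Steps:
d(a, z) = 2*z
v(m) = 1/(2*m)
y(j) = (-8 + 2*j)**2 (y(j) = (2*j - 8)**2 = (-8 + 2*j)**2)
v(989)/(-3111395) - 55528/y(-54) = ((1/2)/989)/(-3111395) - 55528*1/(4*(-4 - 54)**2) = ((1/2)*(1/989))*(-1/3111395) - 55528/(4*(-58)**2) = (1/1978)*(-1/3111395) - 55528/(4*3364) = -1/6154339310 - 55528/13456 = -1/6154339310 - 55528*1/13456 = -1/6154339310 - 6941/1682 = -10679317288098/2587899679855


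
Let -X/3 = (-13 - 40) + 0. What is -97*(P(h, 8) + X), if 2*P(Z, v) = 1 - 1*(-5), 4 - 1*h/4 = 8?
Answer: -15714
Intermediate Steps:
h = -16 (h = 16 - 4*8 = 16 - 32 = -16)
P(Z, v) = 3 (P(Z, v) = (1 - 1*(-5))/2 = (1 + 5)/2 = (½)*6 = 3)
X = 159 (X = -3*((-13 - 40) + 0) = -3*(-53 + 0) = -3*(-53) = 159)
-97*(P(h, 8) + X) = -97*(3 + 159) = -97*162 = -15714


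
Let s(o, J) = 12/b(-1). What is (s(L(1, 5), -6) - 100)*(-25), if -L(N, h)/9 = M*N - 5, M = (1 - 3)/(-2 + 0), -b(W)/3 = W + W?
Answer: 2450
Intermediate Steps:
b(W) = -6*W (b(W) = -3*(W + W) = -6*W)
M = 1 (M = -2/(-2) = -2*(-½) = 1)
L(N, h) = 45 - 9*N (L(N, h) = -9*(1*N - 5) = -9*(N - 5) = -9*(-5 + N) = 45 - 9*N)
s(o, J) = 2 (s(o, J) = 12/((-6*(-1))) = 12/6 = 12*(⅙) = 2)
(s(L(1, 5), -6) - 100)*(-25) = (2 - 100)*(-25) = -98*(-25) = 2450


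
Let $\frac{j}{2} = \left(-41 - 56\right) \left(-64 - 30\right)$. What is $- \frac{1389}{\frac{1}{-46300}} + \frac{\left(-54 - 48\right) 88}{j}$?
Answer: $\frac{293192479056}{4559} \approx 6.4311 \cdot 10^{7}$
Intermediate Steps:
$j = 18236$ ($j = 2 \left(-41 - 56\right) \left(-64 - 30\right) = 2 \left(-41 - 56\right) \left(-94\right) = 2 \left(\left(-97\right) \left(-94\right)\right) = 2 \cdot 9118 = 18236$)
$- \frac{1389}{\frac{1}{-46300}} + \frac{\left(-54 - 48\right) 88}{j} = - \frac{1389}{\frac{1}{-46300}} + \frac{\left(-54 - 48\right) 88}{18236} = - \frac{1389}{- \frac{1}{46300}} + \left(-102\right) 88 \cdot \frac{1}{18236} = \left(-1389\right) \left(-46300\right) - \frac{2244}{4559} = 64310700 - \frac{2244}{4559} = \frac{293192479056}{4559}$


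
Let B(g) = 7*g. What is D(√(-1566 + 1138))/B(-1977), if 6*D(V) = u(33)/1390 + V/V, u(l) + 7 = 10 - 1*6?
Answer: -1387/115417260 ≈ -1.2017e-5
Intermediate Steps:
u(l) = -3 (u(l) = -7 + (10 - 1*6) = -7 + (10 - 6) = -7 + 4 = -3)
D(V) = 1387/8340 (D(V) = (-3/1390 + V/V)/6 = (-3*1/1390 + 1)/6 = (-3/1390 + 1)/6 = (⅙)*(1387/1390) = 1387/8340)
D(√(-1566 + 1138))/B(-1977) = 1387/(8340*((7*(-1977)))) = (1387/8340)/(-13839) = (1387/8340)*(-1/13839) = -1387/115417260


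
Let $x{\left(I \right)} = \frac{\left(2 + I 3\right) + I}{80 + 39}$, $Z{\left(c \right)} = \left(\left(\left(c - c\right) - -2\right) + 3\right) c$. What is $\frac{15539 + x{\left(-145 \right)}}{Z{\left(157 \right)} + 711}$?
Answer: $\frac{108739}{10472} \approx 10.384$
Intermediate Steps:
$Z{\left(c \right)} = 5 c$ ($Z{\left(c \right)} = \left(\left(0 + 2\right) + 3\right) c = \left(2 + 3\right) c = 5 c$)
$x{\left(I \right)} = \frac{2}{119} + \frac{4 I}{119}$ ($x{\left(I \right)} = \frac{\left(2 + 3 I\right) + I}{119} = \left(2 + 4 I\right) \frac{1}{119} = \frac{2}{119} + \frac{4 I}{119}$)
$\frac{15539 + x{\left(-145 \right)}}{Z{\left(157 \right)} + 711} = \frac{15539 + \left(\frac{2}{119} + \frac{4}{119} \left(-145\right)\right)}{5 \cdot 157 + 711} = \frac{15539 + \left(\frac{2}{119} - \frac{580}{119}\right)}{785 + 711} = \frac{15539 - \frac{34}{7}}{1496} = \frac{108739}{7} \cdot \frac{1}{1496} = \frac{108739}{10472}$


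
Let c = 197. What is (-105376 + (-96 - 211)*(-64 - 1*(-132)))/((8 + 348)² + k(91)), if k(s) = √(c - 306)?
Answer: -16000673472/16062013805 + 126252*I*√109/16062013805 ≈ -0.99618 + 8.2064e-5*I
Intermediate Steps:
k(s) = I*√109 (k(s) = √(197 - 306) = √(-109) = I*√109)
(-105376 + (-96 - 211)*(-64 - 1*(-132)))/((8 + 348)² + k(91)) = (-105376 + (-96 - 211)*(-64 - 1*(-132)))/((8 + 348)² + I*√109) = (-105376 - 307*(-64 + 132))/(356² + I*√109) = (-105376 - 307*68)/(126736 + I*√109) = (-105376 - 20876)/(126736 + I*√109) = -126252/(126736 + I*√109)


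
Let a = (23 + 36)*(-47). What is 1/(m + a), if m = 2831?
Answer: 1/58 ≈ 0.017241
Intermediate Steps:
a = -2773 (a = 59*(-47) = -2773)
1/(m + a) = 1/(2831 - 2773) = 1/58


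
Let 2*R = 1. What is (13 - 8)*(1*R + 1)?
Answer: 15/2 ≈ 7.5000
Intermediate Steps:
R = ½ (R = (½)*1 = ½ ≈ 0.50000)
(13 - 8)*(1*R + 1) = (13 - 8)*(1*(½) + 1) = 5*(½ + 1) = 5*(3/2) = 15/2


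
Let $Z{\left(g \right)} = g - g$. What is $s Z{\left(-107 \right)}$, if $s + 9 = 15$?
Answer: $0$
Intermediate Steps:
$s = 6$ ($s = -9 + 15 = 6$)
$Z{\left(g \right)} = 0$
$s Z{\left(-107 \right)} = 6 \cdot 0 = 0$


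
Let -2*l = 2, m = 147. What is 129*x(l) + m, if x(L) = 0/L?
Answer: 147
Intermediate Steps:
l = -1 (l = -½*2 = -1)
x(L) = 0
129*x(l) + m = 129*0 + 147 = 0 + 147 = 147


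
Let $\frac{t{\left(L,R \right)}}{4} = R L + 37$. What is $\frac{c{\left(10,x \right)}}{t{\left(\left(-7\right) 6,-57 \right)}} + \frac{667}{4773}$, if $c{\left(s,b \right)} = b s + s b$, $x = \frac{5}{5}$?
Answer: $\frac{1645342}{11603163} \approx 0.1418$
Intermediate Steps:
$x = 1$ ($x = 5 \cdot \frac{1}{5} = 1$)
$c{\left(s,b \right)} = 2 b s$ ($c{\left(s,b \right)} = b s + b s = 2 b s$)
$t{\left(L,R \right)} = 148 + 4 L R$ ($t{\left(L,R \right)} = 4 \left(R L + 37\right) = 4 \left(L R + 37\right) = 4 \left(37 + L R\right) = 148 + 4 L R$)
$\frac{c{\left(10,x \right)}}{t{\left(\left(-7\right) 6,-57 \right)}} + \frac{667}{4773} = \frac{2 \cdot 1 \cdot 10}{148 + 4 \left(\left(-7\right) 6\right) \left(-57\right)} + \frac{667}{4773} = \frac{20}{148 + 4 \left(-42\right) \left(-57\right)} + 667 \cdot \frac{1}{4773} = \frac{20}{148 + 9576} + \frac{667}{4773} = \frac{20}{9724} + \frac{667}{4773} = 20 \cdot \frac{1}{9724} + \frac{667}{4773} = \frac{5}{2431} + \frac{667}{4773} = \frac{1645342}{11603163}$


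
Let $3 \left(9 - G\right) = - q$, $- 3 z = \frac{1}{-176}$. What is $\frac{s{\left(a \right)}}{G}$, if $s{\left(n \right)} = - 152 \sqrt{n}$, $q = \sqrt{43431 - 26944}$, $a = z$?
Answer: $- \frac{19 \sqrt{544071}}{86669} + \frac{513 \sqrt{33}}{86669} \approx -0.1277$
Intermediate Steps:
$z = \frac{1}{528}$ ($z = - \frac{1}{3 \left(-176\right)} = \left(- \frac{1}{3}\right) \left(- \frac{1}{176}\right) = \frac{1}{528} \approx 0.0018939$)
$a = \frac{1}{528} \approx 0.0018939$
$q = \sqrt{16487} \approx 128.4$
$G = 9 + \frac{\sqrt{16487}}{3}$ ($G = 9 - \frac{\left(-1\right) \sqrt{16487}}{3} = 9 + \frac{\sqrt{16487}}{3} \approx 51.801$)
$\frac{s{\left(a \right)}}{G} = \frac{\left(-152\right) \sqrt{\frac{1}{528}}}{9 + \frac{\sqrt{16487}}{3}} = \frac{\left(-152\right) \frac{\sqrt{33}}{132}}{9 + \frac{\sqrt{16487}}{3}} = \frac{\left(- \frac{38}{33}\right) \sqrt{33}}{9 + \frac{\sqrt{16487}}{3}} = - \frac{38 \sqrt{33}}{33 \left(9 + \frac{\sqrt{16487}}{3}\right)}$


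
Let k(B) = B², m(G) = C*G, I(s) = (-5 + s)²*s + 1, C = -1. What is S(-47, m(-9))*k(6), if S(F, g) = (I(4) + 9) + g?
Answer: 828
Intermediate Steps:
I(s) = 1 + s*(-5 + s)² (I(s) = s*(-5 + s)² + 1 = 1 + s*(-5 + s)²)
m(G) = -G
S(F, g) = 14 + g (S(F, g) = ((1 + 4*(-5 + 4)²) + 9) + g = ((1 + 4*(-1)²) + 9) + g = ((1 + 4*1) + 9) + g = ((1 + 4) + 9) + g = (5 + 9) + g = 14 + g)
S(-47, m(-9))*k(6) = (14 - 1*(-9))*6² = (14 + 9)*36 = 23*36 = 828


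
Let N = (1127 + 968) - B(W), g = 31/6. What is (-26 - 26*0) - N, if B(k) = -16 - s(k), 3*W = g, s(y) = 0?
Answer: -2137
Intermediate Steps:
g = 31/6 (g = 31*(1/6) = 31/6 ≈ 5.1667)
W = 31/18 (W = (1/3)*(31/6) = 31/18 ≈ 1.7222)
B(k) = -16 (B(k) = -16 - 1*0 = -16 + 0 = -16)
N = 2111 (N = (1127 + 968) - 1*(-16) = 2095 + 16 = 2111)
(-26 - 26*0) - N = (-26 - 26*0) - 1*2111 = (-26 + 0) - 2111 = -26 - 2111 = -2137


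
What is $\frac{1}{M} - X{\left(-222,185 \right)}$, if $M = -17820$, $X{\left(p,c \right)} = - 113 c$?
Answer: $\frac{372527099}{17820} \approx 20905.0$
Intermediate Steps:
$\frac{1}{M} - X{\left(-222,185 \right)} = \frac{1}{-17820} - \left(-113\right) 185 = - \frac{1}{17820} - -20905 = - \frac{1}{17820} + 20905 = \frac{372527099}{17820}$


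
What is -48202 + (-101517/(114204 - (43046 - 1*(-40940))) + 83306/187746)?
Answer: -4715195940635/97815666 ≈ -48205.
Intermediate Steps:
-48202 + (-101517/(114204 - (43046 - 1*(-40940))) + 83306/187746) = -48202 + (-101517/(114204 - (43046 + 40940)) + 83306*(1/187746)) = -48202 + (-101517/(114204 - 1*83986) + 41653/93873) = -48202 + (-101517/(114204 - 83986) + 41653/93873) = -48202 + (-101517/30218 + 41653/93873) = -48202 - 285208103/97815666 = -4715195940635/97815666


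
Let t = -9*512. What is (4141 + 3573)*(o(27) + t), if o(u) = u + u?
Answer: -35129556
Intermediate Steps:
t = -4608
o(u) = 2*u
(4141 + 3573)*(o(27) + t) = (4141 + 3573)*(2*27 - 4608) = 7714*(54 - 4608) = 7714*(-4554) = -35129556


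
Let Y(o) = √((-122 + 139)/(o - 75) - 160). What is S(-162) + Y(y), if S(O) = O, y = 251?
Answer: -162 + 3*I*√34397/44 ≈ -162.0 + 12.645*I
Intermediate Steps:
Y(o) = √(-160 + 17/(-75 + o)) (Y(o) = √(17/(-75 + o) - 160) = √(-160 + 17/(-75 + o)))
S(-162) + Y(y) = -162 + √((12017 - 160*251)/(-75 + 251)) = -162 + √((12017 - 40160)/176) = -162 + √((1/176)*(-28143)) = -162 + √(-28143/176) = -162 + 3*I*√34397/44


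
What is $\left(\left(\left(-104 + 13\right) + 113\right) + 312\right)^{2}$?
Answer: $111556$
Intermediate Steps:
$\left(\left(\left(-104 + 13\right) + 113\right) + 312\right)^{2} = \left(\left(-91 + 113\right) + 312\right)^{2} = \left(22 + 312\right)^{2} = 334^{2} = 111556$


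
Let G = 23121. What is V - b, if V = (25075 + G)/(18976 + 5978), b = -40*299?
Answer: 149249018/12477 ≈ 11962.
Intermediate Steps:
b = -11960
V = 24098/12477 (V = (25075 + 23121)/(18976 + 5978) = 48196/24954 = 48196*(1/24954) = 24098/12477 ≈ 1.9314)
V - b = 24098/12477 - 1*(-11960) = 24098/12477 + 11960 = 149249018/12477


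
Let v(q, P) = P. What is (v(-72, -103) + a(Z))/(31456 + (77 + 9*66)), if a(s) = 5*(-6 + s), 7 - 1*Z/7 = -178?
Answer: 2114/10709 ≈ 0.19740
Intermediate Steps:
Z = 1295 (Z = 49 - 7*(-178) = 49 + 1246 = 1295)
a(s) = -30 + 5*s
(v(-72, -103) + a(Z))/(31456 + (77 + 9*66)) = (-103 + (-30 + 5*1295))/(31456 + (77 + 9*66)) = (-103 + (-30 + 6475))/(31456 + (77 + 594)) = (-103 + 6445)/(31456 + 671) = 6342/32127 = 6342*(1/32127) = 2114/10709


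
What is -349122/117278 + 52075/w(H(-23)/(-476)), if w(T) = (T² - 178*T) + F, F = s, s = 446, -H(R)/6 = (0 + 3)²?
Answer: 6750366150223/56575200395 ≈ 119.32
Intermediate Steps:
H(R) = -54 (H(R) = -6*(0 + 3)² = -6*3² = -6*9 = -54)
F = 446
w(T) = 446 + T² - 178*T (w(T) = (T² - 178*T) + 446 = 446 + T² - 178*T)
-349122/117278 + 52075/w(H(-23)/(-476)) = -349122/117278 + 52075/(446 + (-54/(-476))² - (-9612)/(-476)) = -349122*1/117278 + 52075/(446 + (-54*(-1/476))² - (-9612)*(-1)/476) = -174561/58639 + 52075/(446 + (27/238)² - 178*27/238) = -174561/58639 + 52075/(446 + 729/56644 - 2403/119) = -174561/58639 + 52075/(24120125/56644) = -174561/58639 + 52075*(56644/24120125) = -174561/58639 + 117989452/964805 = 6750366150223/56575200395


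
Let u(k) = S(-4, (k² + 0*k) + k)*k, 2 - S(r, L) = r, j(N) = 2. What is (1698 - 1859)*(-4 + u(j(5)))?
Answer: -1288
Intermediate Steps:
S(r, L) = 2 - r
u(k) = 6*k (u(k) = (2 - 1*(-4))*k = (2 + 4)*k = 6*k)
(1698 - 1859)*(-4 + u(j(5))) = (1698 - 1859)*(-4 + 6*2) = -161*(-4 + 12) = -161*8 = -1288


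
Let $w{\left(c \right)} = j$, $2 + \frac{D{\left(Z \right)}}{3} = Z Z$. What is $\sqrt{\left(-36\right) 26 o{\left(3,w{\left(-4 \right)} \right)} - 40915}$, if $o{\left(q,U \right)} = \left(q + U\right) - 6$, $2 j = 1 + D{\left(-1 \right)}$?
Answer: $i \sqrt{37171} \approx 192.8 i$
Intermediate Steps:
$D{\left(Z \right)} = -6 + 3 Z^{2}$ ($D{\left(Z \right)} = -6 + 3 Z Z = -6 + 3 Z^{2}$)
$j = -1$ ($j = \frac{1 - \left(6 - 3 \left(-1\right)^{2}\right)}{2} = \frac{1 + \left(-6 + 3 \cdot 1\right)}{2} = \frac{1 + \left(-6 + 3\right)}{2} = \frac{1 - 3}{2} = \frac{1}{2} \left(-2\right) = -1$)
$w{\left(c \right)} = -1$
$o{\left(q,U \right)} = -6 + U + q$ ($o{\left(q,U \right)} = \left(U + q\right) - 6 = -6 + U + q$)
$\sqrt{\left(-36\right) 26 o{\left(3,w{\left(-4 \right)} \right)} - 40915} = \sqrt{\left(-36\right) 26 \left(-6 - 1 + 3\right) - 40915} = \sqrt{\left(-936\right) \left(-4\right) - 40915} = \sqrt{3744 - 40915} = \sqrt{-37171} = i \sqrt{37171}$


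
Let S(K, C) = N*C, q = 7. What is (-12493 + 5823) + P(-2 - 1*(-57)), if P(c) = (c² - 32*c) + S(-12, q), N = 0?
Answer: -5405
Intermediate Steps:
S(K, C) = 0 (S(K, C) = 0*C = 0)
P(c) = c² - 32*c (P(c) = (c² - 32*c) + 0 = c² - 32*c)
(-12493 + 5823) + P(-2 - 1*(-57)) = (-12493 + 5823) + (-2 - 1*(-57))*(-32 + (-2 - 1*(-57))) = -6670 + (-2 + 57)*(-32 + (-2 + 57)) = -6670 + 55*(-32 + 55) = -6670 + 55*23 = -6670 + 1265 = -5405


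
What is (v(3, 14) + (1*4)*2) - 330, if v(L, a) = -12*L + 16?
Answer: -342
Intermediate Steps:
v(L, a) = 16 - 12*L
(v(3, 14) + (1*4)*2) - 330 = ((16 - 12*3) + (1*4)*2) - 330 = ((16 - 36) + 4*2) - 330 = (-20 + 8) - 330 = -12 - 330 = -342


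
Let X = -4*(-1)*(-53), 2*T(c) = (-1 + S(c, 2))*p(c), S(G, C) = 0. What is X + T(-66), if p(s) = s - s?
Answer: -212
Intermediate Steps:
p(s) = 0
T(c) = 0 (T(c) = ((-1 + 0)*0)/2 = (-1*0)/2 = (1/2)*0 = 0)
X = -212 (X = 4*(-53) = -212)
X + T(-66) = -212 + 0 = -212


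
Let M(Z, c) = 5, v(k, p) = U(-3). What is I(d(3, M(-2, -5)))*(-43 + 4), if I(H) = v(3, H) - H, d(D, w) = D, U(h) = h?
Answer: 234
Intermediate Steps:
v(k, p) = -3
I(H) = -3 - H
I(d(3, M(-2, -5)))*(-43 + 4) = (-3 - 1*3)*(-43 + 4) = (-3 - 3)*(-39) = -6*(-39) = 234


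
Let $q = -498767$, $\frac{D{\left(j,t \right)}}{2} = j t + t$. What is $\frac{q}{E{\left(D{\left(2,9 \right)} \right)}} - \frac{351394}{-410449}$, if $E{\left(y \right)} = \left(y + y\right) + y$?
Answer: $- \frac{204661490555}{66492738} \approx -3078.0$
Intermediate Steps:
$D{\left(j,t \right)} = 2 t + 2 j t$ ($D{\left(j,t \right)} = 2 \left(j t + t\right) = 2 \left(t + j t\right) = 2 t + 2 j t$)
$E{\left(y \right)} = 3 y$ ($E{\left(y \right)} = 2 y + y = 3 y$)
$\frac{q}{E{\left(D{\left(2,9 \right)} \right)}} - \frac{351394}{-410449} = - \frac{498767}{3 \cdot 2 \cdot 9 \left(1 + 2\right)} - \frac{351394}{-410449} = - \frac{498767}{3 \cdot 2 \cdot 9 \cdot 3} - - \frac{351394}{410449} = - \frac{498767}{3 \cdot 54} + \frac{351394}{410449} = - \frac{498767}{162} + \frac{351394}{410449} = - \frac{204661490555}{66492738}$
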